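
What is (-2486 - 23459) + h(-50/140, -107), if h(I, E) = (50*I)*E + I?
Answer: -336485/14 ≈ -24035.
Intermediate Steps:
h(I, E) = I + 50*E*I (h(I, E) = 50*E*I + I = I + 50*E*I)
(-2486 - 23459) + h(-50/140, -107) = (-2486 - 23459) + (-50/140)*(1 + 50*(-107)) = -25945 + (-50*1/140)*(1 - 5350) = -25945 - 5/14*(-5349) = -25945 + 26745/14 = -336485/14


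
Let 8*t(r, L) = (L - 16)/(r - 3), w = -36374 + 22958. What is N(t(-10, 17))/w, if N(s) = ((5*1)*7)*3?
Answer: -35/4472 ≈ -0.0078265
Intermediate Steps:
w = -13416
t(r, L) = (-16 + L)/(8*(-3 + r)) (t(r, L) = ((L - 16)/(r - 3))/8 = ((-16 + L)/(-3 + r))/8 = (-16 + L)/(8*(-3 + r)))
N(s) = 105 (N(s) = (5*7)*3 = 35*3 = 105)
N(t(-10, 17))/w = 105/(-13416) = 105*(-1/13416) = -35/4472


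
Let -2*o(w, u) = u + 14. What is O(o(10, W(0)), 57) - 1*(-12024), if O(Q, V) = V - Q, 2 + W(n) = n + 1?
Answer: 24175/2 ≈ 12088.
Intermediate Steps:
W(n) = -1 + n (W(n) = -2 + (n + 1) = -2 + (1 + n) = -1 + n)
o(w, u) = -7 - u/2 (o(w, u) = -(u + 14)/2 = -(14 + u)/2 = -7 - u/2)
O(o(10, W(0)), 57) - 1*(-12024) = (57 - (-7 - (-1 + 0)/2)) - 1*(-12024) = (57 - (-7 - ½*(-1))) + 12024 = (57 - (-7 + ½)) + 12024 = (57 - 1*(-13/2)) + 12024 = (57 + 13/2) + 12024 = 127/2 + 12024 = 24175/2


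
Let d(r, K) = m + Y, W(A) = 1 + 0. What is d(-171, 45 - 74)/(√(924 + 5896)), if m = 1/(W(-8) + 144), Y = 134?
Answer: 19431*√1705/494450 ≈ 1.6227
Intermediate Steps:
W(A) = 1
m = 1/145 (m = 1/(1 + 144) = 1/145 ≈ 0.0068966)
d(r, K) = 19431/145 (d(r, K) = 1/145 + 134 = 19431/145)
d(-171, 45 - 74)/(√(924 + 5896)) = 19431/(145*(√(924 + 5896))) = 19431/(145*(√6820)) = 19431/(145*((2*√1705))) = 19431*(√1705/3410)/145 = 19431*√1705/494450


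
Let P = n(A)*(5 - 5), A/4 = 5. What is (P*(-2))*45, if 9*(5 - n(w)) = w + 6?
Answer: 0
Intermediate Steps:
A = 20 (A = 4*5 = 20)
n(w) = 13/3 - w/9 (n(w) = 5 - (w + 6)/9 = 5 - (6 + w)/9 = 5 + (-⅔ - w/9) = 13/3 - w/9)
P = 0 (P = (13/3 - ⅑*20)*(5 - 5) = (13/3 - 20/9)*0 = (19/9)*0 = 0)
(P*(-2))*45 = (0*(-2))*45 = 0*45 = 0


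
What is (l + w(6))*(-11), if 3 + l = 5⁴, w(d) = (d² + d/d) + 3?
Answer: -7282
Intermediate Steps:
w(d) = 4 + d² (w(d) = (d² + 1) + 3 = (1 + d²) + 3 = 4 + d²)
l = 622 (l = -3 + 5⁴ = -3 + 625 = 622)
(l + w(6))*(-11) = (622 + (4 + 6²))*(-11) = (622 + (4 + 36))*(-11) = (622 + 40)*(-11) = 662*(-11) = -7282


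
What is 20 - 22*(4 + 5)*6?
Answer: -1168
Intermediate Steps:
20 - 22*(4 + 5)*6 = 20 - 198*6 = 20 - 22*54 = 20 - 1188 = -1168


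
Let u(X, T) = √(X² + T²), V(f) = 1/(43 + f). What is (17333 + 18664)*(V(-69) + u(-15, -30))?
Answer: -2769/2 + 539955*√5 ≈ 1.2060e+6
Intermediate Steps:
u(X, T) = √(T² + X²)
(17333 + 18664)*(V(-69) + u(-15, -30)) = (17333 + 18664)*(1/(43 - 69) + √((-30)² + (-15)²)) = 35997*(1/(-26) + √(900 + 225)) = 35997*(-1/26 + √1125) = 35997*(-1/26 + 15*√5) = -2769/2 + 539955*√5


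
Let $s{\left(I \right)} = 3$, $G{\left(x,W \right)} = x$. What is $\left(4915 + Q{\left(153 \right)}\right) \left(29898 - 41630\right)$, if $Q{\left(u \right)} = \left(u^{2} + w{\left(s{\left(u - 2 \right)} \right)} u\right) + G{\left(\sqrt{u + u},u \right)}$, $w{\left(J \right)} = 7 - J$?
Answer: $-339477152 - 35196 \sqrt{34} \approx -3.3968 \cdot 10^{8}$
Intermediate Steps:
$Q{\left(u \right)} = u^{2} + 4 u + \sqrt{2} \sqrt{u}$ ($Q{\left(u \right)} = \left(u^{2} + \left(7 - 3\right) u\right) + \sqrt{u + u} = \left(u^{2} + \left(7 - 3\right) u\right) + \sqrt{2 u} = \left(u^{2} + 4 u\right) + \sqrt{2} \sqrt{u} = u^{2} + 4 u + \sqrt{2} \sqrt{u}$)
$\left(4915 + Q{\left(153 \right)}\right) \left(29898 - 41630\right) = \left(4915 + \left(153^{2} + 4 \cdot 153 + \sqrt{2} \sqrt{153}\right)\right) \left(29898 - 41630\right) = \left(4915 + \left(23409 + 612 + \sqrt{2} \cdot 3 \sqrt{17}\right)\right) \left(-11732\right) = \left(4915 + \left(23409 + 612 + 3 \sqrt{34}\right)\right) \left(-11732\right) = \left(4915 + \left(24021 + 3 \sqrt{34}\right)\right) \left(-11732\right) = \left(28936 + 3 \sqrt{34}\right) \left(-11732\right) = -339477152 - 35196 \sqrt{34}$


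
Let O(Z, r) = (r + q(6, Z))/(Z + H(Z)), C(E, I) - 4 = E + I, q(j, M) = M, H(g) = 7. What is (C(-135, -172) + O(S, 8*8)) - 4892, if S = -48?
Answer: -213011/41 ≈ -5195.4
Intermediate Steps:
C(E, I) = 4 + E + I (C(E, I) = 4 + (E + I) = 4 + E + I)
O(Z, r) = (Z + r)/(7 + Z) (O(Z, r) = (r + Z)/(Z + 7) = (Z + r)/(7 + Z))
(C(-135, -172) + O(S, 8*8)) - 4892 = ((4 - 135 - 172) + (-48 + 8*8)/(7 - 48)) - 4892 = (-303 + (-48 + 64)/(-41)) - 4892 = (-303 - 1/41*16) - 4892 = (-303 - 16/41) - 4892 = -12439/41 - 4892 = -213011/41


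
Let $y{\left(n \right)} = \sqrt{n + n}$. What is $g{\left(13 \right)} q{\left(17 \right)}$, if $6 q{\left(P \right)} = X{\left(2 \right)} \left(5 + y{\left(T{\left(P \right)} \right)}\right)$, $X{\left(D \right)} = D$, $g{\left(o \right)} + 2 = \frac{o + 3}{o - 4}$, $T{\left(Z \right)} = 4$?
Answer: $- \frac{10}{27} - \frac{4 \sqrt{2}}{27} \approx -0.57988$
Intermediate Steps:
$g{\left(o \right)} = -2 + \frac{3 + o}{-4 + o}$ ($g{\left(o \right)} = -2 + \frac{o + 3}{o - 4} = -2 + \frac{3 + o}{-4 + o}$)
$y{\left(n \right)} = \sqrt{2} \sqrt{n}$ ($y{\left(n \right)} = \sqrt{2 n} = \sqrt{2} \sqrt{n}$)
$q{\left(P \right)} = \frac{5}{3} + \frac{2 \sqrt{2}}{3}$ ($q{\left(P \right)} = \frac{2 \left(5 + \sqrt{2} \sqrt{4}\right)}{6} = \frac{2 \left(5 + \sqrt{2} \cdot 2\right)}{6} = \frac{2 \left(5 + 2 \sqrt{2}\right)}{6} = \frac{10 + 4 \sqrt{2}}{6} = \frac{5}{3} + \frac{2 \sqrt{2}}{3}$)
$g{\left(13 \right)} q{\left(17 \right)} = \frac{11 - 13}{-4 + 13} \left(\frac{5}{3} + \frac{2 \sqrt{2}}{3}\right) = \frac{11 - 13}{9} \left(\frac{5}{3} + \frac{2 \sqrt{2}}{3}\right) = \frac{1}{9} \left(-2\right) \left(\frac{5}{3} + \frac{2 \sqrt{2}}{3}\right) = - \frac{2 \left(\frac{5}{3} + \frac{2 \sqrt{2}}{3}\right)}{9} = - \frac{10}{27} - \frac{4 \sqrt{2}}{27}$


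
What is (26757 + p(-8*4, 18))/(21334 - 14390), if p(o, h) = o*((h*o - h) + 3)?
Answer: 45669/6944 ≈ 6.5768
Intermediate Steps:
p(o, h) = o*(3 - h + h*o) (p(o, h) = o*((-h + h*o) + 3) = o*(3 - h + h*o))
(26757 + p(-8*4, 18))/(21334 - 14390) = (26757 + (-8*4)*(3 - 1*18 + 18*(-8*4)))/(21334 - 14390) = (26757 - 32*(3 - 18 + 18*(-32)))/6944 = (26757 - 32*(3 - 18 - 576))*(1/6944) = (26757 - 32*(-591))*(1/6944) = (26757 + 18912)*(1/6944) = 45669*(1/6944) = 45669/6944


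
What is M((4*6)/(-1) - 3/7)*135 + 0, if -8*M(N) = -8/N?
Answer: -105/19 ≈ -5.5263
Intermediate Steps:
M(N) = 1/N (M(N) = -(-1)/N = 1/N)
M((4*6)/(-1) - 3/7)*135 + 0 = 135/((4*6)/(-1) - 3/7) + 0 = 135/(24*(-1) - 3*⅐) + 0 = 135/(-24 - 3/7) + 0 = 135/(-171/7) + 0 = -7/171*135 + 0 = -105/19 + 0 = -105/19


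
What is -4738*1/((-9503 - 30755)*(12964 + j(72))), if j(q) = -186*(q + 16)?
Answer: -103/2979092 ≈ -3.4574e-5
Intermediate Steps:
j(q) = -2976 - 186*q (j(q) = -186*(16 + q) = -2976 - 186*q)
-4738*1/((-9503 - 30755)*(12964 + j(72))) = -4738*1/((-9503 - 30755)*(12964 + (-2976 - 186*72))) = -4738*(-1/(40258*(12964 + (-2976 - 13392)))) = -4738*(-1/(40258*(12964 - 16368))) = -4738/((-40258*(-3404))) = -4738/137038232 = -4738*1/137038232 = -103/2979092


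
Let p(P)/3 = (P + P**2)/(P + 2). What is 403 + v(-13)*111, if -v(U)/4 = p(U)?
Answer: 212225/11 ≈ 19293.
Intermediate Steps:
p(P) = 3*(P + P**2)/(2 + P) (p(P) = 3*((P + P**2)/(P + 2)) = 3*((P + P**2)/(2 + P)) = 3*(P + P**2)/(2 + P))
v(U) = -12*U*(1 + U)/(2 + U)
403 + v(-13)*111 = 403 - 12*(-13)*(1 - 13)/(2 - 13)*111 = 403 - 12*(-13)*(-12)/(-11)*111 = 403 - 12*(-13)*(-1/11)*(-12)*111 = 403 + (1872/11)*111 = 403 + 207792/11 = 212225/11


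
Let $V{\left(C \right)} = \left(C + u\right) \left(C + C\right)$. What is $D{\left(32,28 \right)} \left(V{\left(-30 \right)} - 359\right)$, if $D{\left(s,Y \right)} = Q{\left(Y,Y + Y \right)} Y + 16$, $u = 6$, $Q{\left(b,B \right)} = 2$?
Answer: $77832$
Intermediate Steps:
$D{\left(s,Y \right)} = 16 + 2 Y$ ($D{\left(s,Y \right)} = 2 Y + 16 = 16 + 2 Y$)
$V{\left(C \right)} = 2 C \left(6 + C\right)$ ($V{\left(C \right)} = \left(C + 6\right) \left(C + C\right) = \left(6 + C\right) 2 C = 2 C \left(6 + C\right)$)
$D{\left(32,28 \right)} \left(V{\left(-30 \right)} - 359\right) = \left(16 + 2 \cdot 28\right) \left(2 \left(-30\right) \left(6 - 30\right) - 359\right) = \left(16 + 56\right) \left(2 \left(-30\right) \left(-24\right) - 359\right) = 72 \left(1440 - 359\right) = 72 \cdot 1081 = 77832$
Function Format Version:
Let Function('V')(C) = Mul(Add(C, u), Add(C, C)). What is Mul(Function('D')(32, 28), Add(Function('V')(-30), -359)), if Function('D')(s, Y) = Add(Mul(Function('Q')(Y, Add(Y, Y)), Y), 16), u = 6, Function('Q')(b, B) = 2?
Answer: 77832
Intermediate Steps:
Function('D')(s, Y) = Add(16, Mul(2, Y)) (Function('D')(s, Y) = Add(Mul(2, Y), 16) = Add(16, Mul(2, Y)))
Function('V')(C) = Mul(2, C, Add(6, C)) (Function('V')(C) = Mul(Add(C, 6), Add(C, C)) = Mul(Add(6, C), Mul(2, C)) = Mul(2, C, Add(6, C)))
Mul(Function('D')(32, 28), Add(Function('V')(-30), -359)) = Mul(Add(16, Mul(2, 28)), Add(Mul(2, -30, Add(6, -30)), -359)) = Mul(Add(16, 56), Add(Mul(2, -30, -24), -359)) = Mul(72, Add(1440, -359)) = Mul(72, 1081) = 77832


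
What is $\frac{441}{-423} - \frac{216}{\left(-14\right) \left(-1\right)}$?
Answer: $- \frac{5419}{329} \approx -16.471$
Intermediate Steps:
$\frac{441}{-423} - \frac{216}{\left(-14\right) \left(-1\right)} = 441 \left(- \frac{1}{423}\right) - \frac{216}{14} = - \frac{49}{47} - \frac{108}{7} = - \frac{5419}{329}$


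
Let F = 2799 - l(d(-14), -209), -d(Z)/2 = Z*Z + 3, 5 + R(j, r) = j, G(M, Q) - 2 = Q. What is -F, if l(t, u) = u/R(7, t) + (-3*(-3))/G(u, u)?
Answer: -133563/46 ≈ -2903.5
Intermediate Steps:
G(M, Q) = 2 + Q
R(j, r) = -5 + j
d(Z) = -6 - 2*Z² (d(Z) = -2*(Z*Z + 3) = -2*(Z² + 3) = -2*(3 + Z²) = -6 - 2*Z²)
l(t, u) = u/2 + 9/(2 + u) (l(t, u) = u/(-5 + 7) + (-3*(-3))/(2 + u) = u/2 + 9/(2 + u))
F = 133563/46 (F = 2799 - (18 - 209*(2 - 209))/(2*(2 - 209)) = 2799 - (18 - 209*(-207))/(2*(-207)) = 2799 - (-1)*(18 + 43263)/(2*207) = 2799 - (-1)*43281/(2*207) = 2799 - 1*(-4809/46) = 2799 + 4809/46 = 133563/46 ≈ 2903.5)
-F = -1*133563/46 = -133563/46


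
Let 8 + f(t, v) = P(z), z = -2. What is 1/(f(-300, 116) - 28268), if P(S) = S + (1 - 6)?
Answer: -1/28283 ≈ -3.5357e-5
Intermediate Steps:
P(S) = -5 + S (P(S) = S - 5 = -5 + S)
f(t, v) = -15 (f(t, v) = -8 + (-5 - 2) = -8 - 7 = -15)
1/(f(-300, 116) - 28268) = 1/(-15 - 28268) = 1/(-28283) = -1/28283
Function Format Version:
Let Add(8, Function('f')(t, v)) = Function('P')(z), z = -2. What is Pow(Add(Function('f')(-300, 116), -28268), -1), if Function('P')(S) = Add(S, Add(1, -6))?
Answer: Rational(-1, 28283) ≈ -3.5357e-5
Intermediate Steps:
Function('P')(S) = Add(-5, S) (Function('P')(S) = Add(S, -5) = Add(-5, S))
Function('f')(t, v) = -15 (Function('f')(t, v) = Add(-8, Add(-5, -2)) = Add(-8, -7) = -15)
Pow(Add(Function('f')(-300, 116), -28268), -1) = Pow(Add(-15, -28268), -1) = Pow(-28283, -1) = Rational(-1, 28283)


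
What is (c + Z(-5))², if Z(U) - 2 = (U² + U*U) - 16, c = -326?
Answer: 84100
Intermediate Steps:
Z(U) = -14 + 2*U² (Z(U) = 2 + ((U² + U*U) - 16) = 2 + ((U² + U²) - 16) = 2 + (2*U² - 16) = 2 + (-16 + 2*U²) = -14 + 2*U²)
(c + Z(-5))² = (-326 + (-14 + 2*(-5)²))² = (-326 + (-14 + 2*25))² = (-326 + (-14 + 50))² = (-326 + 36)² = (-290)² = 84100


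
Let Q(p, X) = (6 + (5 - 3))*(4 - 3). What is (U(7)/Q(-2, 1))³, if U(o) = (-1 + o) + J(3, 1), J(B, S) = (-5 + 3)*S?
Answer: ⅛ ≈ 0.12500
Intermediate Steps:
J(B, S) = -2*S
Q(p, X) = 8 (Q(p, X) = (6 + 2)*1 = 8*1 = 8)
U(o) = -3 + o (U(o) = (-1 + o) - 2*1 = (-1 + o) - 2 = -3 + o)
(U(7)/Q(-2, 1))³ = ((-3 + 7)/8)³ = (4*(⅛))³ = (½)³ = ⅛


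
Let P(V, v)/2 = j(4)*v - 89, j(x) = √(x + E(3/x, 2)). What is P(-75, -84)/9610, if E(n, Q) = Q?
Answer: -89/4805 - 84*√6/4805 ≈ -0.061344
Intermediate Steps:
j(x) = √(2 + x) (j(x) = √(x + 2) = √(2 + x))
P(V, v) = -178 + 2*v*√6 (P(V, v) = 2*(√(2 + 4)*v - 89) = 2*(√6*v - 89) = 2*(v*√6 - 89) = 2*(-89 + v*√6) = -178 + 2*v*√6)
P(-75, -84)/9610 = (-178 + 2*(-84)*√6)/9610 = (-178 - 168*√6)*(1/9610) = -89/4805 - 84*√6/4805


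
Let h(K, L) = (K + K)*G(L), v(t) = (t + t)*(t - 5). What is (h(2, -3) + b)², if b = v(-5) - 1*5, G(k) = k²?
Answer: 17161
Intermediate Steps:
v(t) = 2*t*(-5 + t) (v(t) = (2*t)*(-5 + t) = 2*t*(-5 + t))
h(K, L) = 2*K*L² (h(K, L) = (K + K)*L² = (2*K)*L² = 2*K*L²)
b = 95 (b = 2*(-5)*(-5 - 5) - 1*5 = 2*(-5)*(-10) - 5 = 100 - 5 = 95)
(h(2, -3) + b)² = (2*2*(-3)² + 95)² = (2*2*9 + 95)² = (36 + 95)² = 131² = 17161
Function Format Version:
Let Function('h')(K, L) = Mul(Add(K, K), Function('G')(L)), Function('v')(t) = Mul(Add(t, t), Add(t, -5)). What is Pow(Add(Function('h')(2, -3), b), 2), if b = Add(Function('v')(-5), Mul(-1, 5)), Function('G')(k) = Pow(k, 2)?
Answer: 17161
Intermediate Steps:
Function('v')(t) = Mul(2, t, Add(-5, t)) (Function('v')(t) = Mul(Mul(2, t), Add(-5, t)) = Mul(2, t, Add(-5, t)))
Function('h')(K, L) = Mul(2, K, Pow(L, 2)) (Function('h')(K, L) = Mul(Add(K, K), Pow(L, 2)) = Mul(Mul(2, K), Pow(L, 2)) = Mul(2, K, Pow(L, 2)))
b = 95 (b = Add(Mul(2, -5, Add(-5, -5)), Mul(-1, 5)) = Add(Mul(2, -5, -10), -5) = Add(100, -5) = 95)
Pow(Add(Function('h')(2, -3), b), 2) = Pow(Add(Mul(2, 2, Pow(-3, 2)), 95), 2) = Pow(Add(Mul(2, 2, 9), 95), 2) = Pow(Add(36, 95), 2) = Pow(131, 2) = 17161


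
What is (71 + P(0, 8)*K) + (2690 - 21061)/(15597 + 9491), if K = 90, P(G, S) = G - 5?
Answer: -9526723/25088 ≈ -379.73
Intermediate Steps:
P(G, S) = -5 + G
(71 + P(0, 8)*K) + (2690 - 21061)/(15597 + 9491) = (71 + (-5 + 0)*90) + (2690 - 21061)/(15597 + 9491) = (71 - 5*90) - 18371/25088 = (71 - 450) - 18371*1/25088 = -379 - 18371/25088 = -9526723/25088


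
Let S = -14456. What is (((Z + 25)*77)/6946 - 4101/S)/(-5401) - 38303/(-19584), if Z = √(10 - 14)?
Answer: 1298215666561129/663801934333824 - 7*I/1705243 ≈ 1.9557 - 4.105e-6*I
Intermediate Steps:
Z = 2*I (Z = √(-4) = 2*I ≈ 2.0*I)
(((Z + 25)*77)/6946 - 4101/S)/(-5401) - 38303/(-19584) = (((2*I + 25)*77)/6946 - 4101/(-14456))/(-5401) - 38303/(-19584) = (((25 + 2*I)*77)*(1/6946) - 4101*(-1/14456))*(-1/5401) - 38303*(-1/19584) = ((1925 + 154*I)*(1/6946) + 4101/14456)*(-1/5401) + 38303/19584 = ((1925/6946 + 77*I/3473) + 4101/14456)*(-1/5401) + 38303/19584 = (28156673/50205688 + 77*I/3473)*(-1/5401) + 38303/19584 = (-28156673/271160920888 - 7*I/1705243) + 38303/19584 = 1298215666561129/663801934333824 - 7*I/1705243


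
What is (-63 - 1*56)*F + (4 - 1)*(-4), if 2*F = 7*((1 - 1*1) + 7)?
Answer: -5855/2 ≈ -2927.5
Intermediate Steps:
F = 49/2 (F = (7*((1 - 1*1) + 7))/2 = (7*((1 - 1) + 7))/2 = (7*(0 + 7))/2 = (7*7)/2 = (½)*49 = 49/2 ≈ 24.500)
(-63 - 1*56)*F + (4 - 1)*(-4) = (-63 - 1*56)*(49/2) + (4 - 1)*(-4) = (-63 - 56)*(49/2) + 3*(-4) = -119*49/2 - 12 = -5831/2 - 12 = -5855/2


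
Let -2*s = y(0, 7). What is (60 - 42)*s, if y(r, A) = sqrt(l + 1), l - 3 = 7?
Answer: -9*sqrt(11) ≈ -29.850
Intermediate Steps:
l = 10 (l = 3 + 7 = 10)
y(r, A) = sqrt(11) (y(r, A) = sqrt(10 + 1) = sqrt(11))
s = -sqrt(11)/2 ≈ -1.6583
(60 - 42)*s = (60 - 42)*(-sqrt(11)/2) = 18*(-sqrt(11)/2) = -9*sqrt(11)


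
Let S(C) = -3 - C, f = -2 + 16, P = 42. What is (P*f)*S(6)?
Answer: -5292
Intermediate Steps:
f = 14
(P*f)*S(6) = (42*14)*(-3 - 1*6) = 588*(-3 - 6) = 588*(-9) = -5292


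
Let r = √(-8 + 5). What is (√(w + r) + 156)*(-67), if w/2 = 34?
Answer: -10452 - 67*√(68 + I*√3) ≈ -11005.0 - 7.0358*I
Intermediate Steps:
w = 68 (w = 2*34 = 68)
r = I*√3 (r = √(-3) = I*√3 ≈ 1.732*I)
(√(w + r) + 156)*(-67) = (√(68 + I*√3) + 156)*(-67) = (156 + √(68 + I*√3))*(-67) = -10452 - 67*√(68 + I*√3)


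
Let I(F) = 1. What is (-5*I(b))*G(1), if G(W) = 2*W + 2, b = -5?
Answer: -20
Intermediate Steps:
G(W) = 2 + 2*W
(-5*I(b))*G(1) = (-5*1)*(2 + 2*1) = -5*(2 + 2) = -5*4 = -20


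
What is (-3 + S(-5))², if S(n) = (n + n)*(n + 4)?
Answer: 49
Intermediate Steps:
S(n) = 2*n*(4 + n) (S(n) = (2*n)*(4 + n) = 2*n*(4 + n))
(-3 + S(-5))² = (-3 + 2*(-5)*(4 - 5))² = (-3 + 2*(-5)*(-1))² = (-3 + 10)² = 7² = 49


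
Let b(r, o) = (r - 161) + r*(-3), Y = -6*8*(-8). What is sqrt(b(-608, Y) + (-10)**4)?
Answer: sqrt(11055) ≈ 105.14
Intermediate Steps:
Y = 384 (Y = -48*(-8) = 384)
b(r, o) = -161 - 2*r (b(r, o) = (-161 + r) - 3*r = -161 - 2*r)
sqrt(b(-608, Y) + (-10)**4) = sqrt((-161 - 2*(-608)) + (-10)**4) = sqrt((-161 + 1216) + 10000) = sqrt(1055 + 10000) = sqrt(11055)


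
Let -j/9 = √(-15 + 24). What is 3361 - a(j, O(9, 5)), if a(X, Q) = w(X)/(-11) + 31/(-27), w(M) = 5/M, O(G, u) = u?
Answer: 332851/99 ≈ 3362.1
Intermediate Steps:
j = -27 (j = -9*√(-15 + 24) = -9*√9 = -9*3 = -27)
a(X, Q) = -31/27 - 5/(11*X) (a(X, Q) = (5/X)/(-11) + 31/(-27) = (5/X)*(-1/11) + 31*(-1/27) = -5/(11*X) - 31/27 = -31/27 - 5/(11*X))
3361 - a(j, O(9, 5)) = 3361 - (-135 - 341*(-27))/(297*(-27)) = 3361 - (-1)*(-135 + 9207)/(297*27) = 3361 - (-1)*9072/(297*27) = 3361 - 1*(-112/99) = 3361 + 112/99 = 332851/99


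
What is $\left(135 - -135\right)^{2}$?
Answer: $72900$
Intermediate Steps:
$\left(135 - -135\right)^{2} = \left(135 + 135\right)^{2} = 270^{2} = 72900$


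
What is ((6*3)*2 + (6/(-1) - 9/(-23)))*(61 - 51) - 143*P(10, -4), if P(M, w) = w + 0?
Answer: 20146/23 ≈ 875.91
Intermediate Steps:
P(M, w) = w
((6*3)*2 + (6/(-1) - 9/(-23)))*(61 - 51) - 143*P(10, -4) = ((6*3)*2 + (6/(-1) - 9/(-23)))*(61 - 51) - 143*(-4) = (18*2 + (6*(-1) - 9*(-1/23)))*10 + 572 = (36 + (-6 + 9/23))*10 + 572 = (36 - 129/23)*10 + 572 = (699/23)*10 + 572 = 6990/23 + 572 = 20146/23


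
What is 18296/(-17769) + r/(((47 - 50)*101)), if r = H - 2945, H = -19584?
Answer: 131591371/1794669 ≈ 73.323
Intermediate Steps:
r = -22529 (r = -19584 - 2945 = -22529)
18296/(-17769) + r/(((47 - 50)*101)) = 18296/(-17769) - 22529*1/(101*(47 - 50)) = 18296*(-1/17769) - 22529/((-3*101)) = -18296/17769 - 22529/(-303) = -18296/17769 - 22529*(-1/303) = -18296/17769 + 22529/303 = 131591371/1794669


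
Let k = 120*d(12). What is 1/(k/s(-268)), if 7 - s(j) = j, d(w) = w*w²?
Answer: 55/41472 ≈ 0.0013262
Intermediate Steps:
d(w) = w³
s(j) = 7 - j
k = 207360 (k = 120*12³ = 120*1728 = 207360)
1/(k/s(-268)) = 1/(207360/(7 - 1*(-268))) = 1/(207360/(7 + 268)) = 1/(207360/275) = 1/(207360*(1/275)) = 1/(41472/55) = 55/41472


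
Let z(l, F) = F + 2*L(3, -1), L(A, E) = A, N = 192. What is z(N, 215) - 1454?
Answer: -1233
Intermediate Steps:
z(l, F) = 6 + F (z(l, F) = F + 2*3 = F + 6 = 6 + F)
z(N, 215) - 1454 = (6 + 215) - 1454 = 221 - 1454 = -1233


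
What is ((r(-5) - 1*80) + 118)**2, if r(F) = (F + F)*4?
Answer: 4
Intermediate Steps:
r(F) = 8*F (r(F) = (2*F)*4 = 8*F)
((r(-5) - 1*80) + 118)**2 = ((8*(-5) - 1*80) + 118)**2 = ((-40 - 80) + 118)**2 = (-120 + 118)**2 = (-2)**2 = 4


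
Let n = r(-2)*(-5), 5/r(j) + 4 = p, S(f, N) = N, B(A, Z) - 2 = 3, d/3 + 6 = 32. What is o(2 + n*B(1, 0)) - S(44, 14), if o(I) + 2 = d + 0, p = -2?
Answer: 62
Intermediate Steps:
d = 78 (d = -18 + 3*32 = -18 + 96 = 78)
B(A, Z) = 5 (B(A, Z) = 2 + 3 = 5)
r(j) = -5/6 (r(j) = 5/(-4 - 2) = 5/(-6) = 5*(-1/6) = -5/6)
n = 25/6 (n = -5/6*(-5) = 25/6 ≈ 4.1667)
o(I) = 76 (o(I) = -2 + (78 + 0) = -2 + 78 = 76)
o(2 + n*B(1, 0)) - S(44, 14) = 76 - 1*14 = 76 - 14 = 62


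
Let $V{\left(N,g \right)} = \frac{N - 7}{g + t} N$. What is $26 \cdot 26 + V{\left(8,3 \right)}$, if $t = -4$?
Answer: $668$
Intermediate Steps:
$V{\left(N,g \right)} = \frac{N \left(-7 + N\right)}{-4 + g}$ ($V{\left(N,g \right)} = \frac{N - 7}{g - 4} N = \frac{-7 + N}{-4 + g} N = \frac{N \left(-7 + N\right)}{-4 + g}$)
$26 \cdot 26 + V{\left(8,3 \right)} = 26 \cdot 26 + \frac{8 \left(-7 + 8\right)}{-4 + 3} = 676 + 8 \frac{1}{-1} \cdot 1 = 676 + 8 \left(-1\right) 1 = 676 - 8 = 668$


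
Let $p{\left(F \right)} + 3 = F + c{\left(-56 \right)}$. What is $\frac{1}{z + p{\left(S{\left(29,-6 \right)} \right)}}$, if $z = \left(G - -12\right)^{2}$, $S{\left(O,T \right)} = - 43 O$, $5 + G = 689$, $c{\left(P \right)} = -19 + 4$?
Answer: $\frac{1}{483151} \approx 2.0697 \cdot 10^{-6}$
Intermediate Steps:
$c{\left(P \right)} = -15$
$G = 684$ ($G = -5 + 689 = 684$)
$p{\left(F \right)} = -18 + F$ ($p{\left(F \right)} = -3 + \left(F - 15\right) = -3 + \left(-15 + F\right) = -18 + F$)
$z = 484416$ ($z = \left(684 - -12\right)^{2} = \left(684 + \left(-18 + 30\right)\right)^{2} = \left(684 + 12\right)^{2} = 696^{2} = 484416$)
$\frac{1}{z + p{\left(S{\left(29,-6 \right)} \right)}} = \frac{1}{484416 - 1265} = \frac{1}{483151}$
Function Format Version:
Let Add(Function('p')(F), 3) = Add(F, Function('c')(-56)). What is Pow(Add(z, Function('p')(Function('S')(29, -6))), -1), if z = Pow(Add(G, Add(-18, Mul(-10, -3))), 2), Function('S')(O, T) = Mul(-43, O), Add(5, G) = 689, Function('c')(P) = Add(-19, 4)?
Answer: Rational(1, 483151) ≈ 2.0697e-6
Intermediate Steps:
Function('c')(P) = -15
G = 684 (G = Add(-5, 689) = 684)
Function('p')(F) = Add(-18, F) (Function('p')(F) = Add(-3, Add(F, -15)) = Add(-3, Add(-15, F)) = Add(-18, F))
z = 484416 (z = Pow(Add(684, Add(-18, Mul(-10, -3))), 2) = Pow(Add(684, Add(-18, 30)), 2) = Pow(Add(684, 12), 2) = Pow(696, 2) = 484416)
Pow(Add(z, Function('p')(Function('S')(29, -6))), -1) = Pow(Add(484416, Add(-18, Mul(-43, 29))), -1) = Pow(Add(484416, Add(-18, -1247)), -1) = Pow(Add(484416, -1265), -1) = Pow(483151, -1) = Rational(1, 483151)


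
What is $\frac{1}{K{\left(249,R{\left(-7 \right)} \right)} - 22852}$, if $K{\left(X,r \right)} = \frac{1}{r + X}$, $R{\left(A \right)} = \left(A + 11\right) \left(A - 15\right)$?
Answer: $- \frac{161}{3679171} \approx -4.376 \cdot 10^{-5}$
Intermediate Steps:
$R{\left(A \right)} = \left(-15 + A\right) \left(11 + A\right)$ ($R{\left(A \right)} = \left(11 + A\right) \left(-15 + A\right) = \left(-15 + A\right) \left(11 + A\right)$)
$K{\left(X,r \right)} = \frac{1}{X + r}$
$\frac{1}{K{\left(249,R{\left(-7 \right)} \right)} - 22852} = \frac{1}{\frac{1}{249 - \left(137 - 49\right)} - 22852} = \frac{1}{\frac{1}{249 + \left(-165 + 49 + 28\right)} - 22852} = \frac{1}{\frac{1}{249 - 88} - 22852} = \frac{1}{\frac{1}{161} - 22852} = \frac{1}{- \frac{3679171}{161}} = - \frac{161}{3679171}$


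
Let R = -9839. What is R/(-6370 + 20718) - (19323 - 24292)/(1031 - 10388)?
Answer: -163358735/134254236 ≈ -1.2168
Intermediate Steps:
R/(-6370 + 20718) - (19323 - 24292)/(1031 - 10388) = -9839/(-6370 + 20718) - (19323 - 24292)/(1031 - 10388) = -9839/14348 - (-4969)/(-9357) = -9839*1/14348 - (-4969)*(-1)/9357 = -9839/14348 - 1*4969/9357 = -9839/14348 - 4969/9357 = -163358735/134254236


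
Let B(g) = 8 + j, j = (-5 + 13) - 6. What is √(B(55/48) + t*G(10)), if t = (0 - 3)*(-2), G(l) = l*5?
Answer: √310 ≈ 17.607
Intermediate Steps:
G(l) = 5*l
j = 2 (j = 8 - 6 = 2)
t = 6 (t = -3*(-2) = 6)
B(g) = 10 (B(g) = 8 + 2 = 10)
√(B(55/48) + t*G(10)) = √(10 + 6*(5*10)) = √(10 + 6*50) = √(10 + 300) = √310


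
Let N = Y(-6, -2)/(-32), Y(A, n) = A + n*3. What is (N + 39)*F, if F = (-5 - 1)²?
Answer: 2835/2 ≈ 1417.5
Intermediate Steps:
Y(A, n) = A + 3*n
F = 36 (F = (-6)² = 36)
N = 3/8 (N = (-6 + 3*(-2))/(-32) = (-6 - 6)*(-1/32) = -12*(-1/32) = 3/8 ≈ 0.37500)
(N + 39)*F = (3/8 + 39)*36 = (315/8)*36 = 2835/2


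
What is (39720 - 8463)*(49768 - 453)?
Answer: 1541438955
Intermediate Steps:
(39720 - 8463)*(49768 - 453) = 31257*49315 = 1541438955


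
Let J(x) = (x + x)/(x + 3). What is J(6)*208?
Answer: 832/3 ≈ 277.33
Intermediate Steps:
J(x) = 2*x/(3 + x) (J(x) = (2*x)/(3 + x) = 2*x/(3 + x))
J(6)*208 = (2*6/(3 + 6))*208 = (2*6/9)*208 = (2*6*(⅑))*208 = (4/3)*208 = 832/3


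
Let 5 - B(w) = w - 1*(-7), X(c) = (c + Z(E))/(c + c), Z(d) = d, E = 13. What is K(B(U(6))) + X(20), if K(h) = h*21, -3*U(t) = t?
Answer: 33/40 ≈ 0.82500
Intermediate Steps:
U(t) = -t/3
X(c) = (13 + c)/(2*c) (X(c) = (c + 13)/(c + c) = (13 + c)/((2*c)) = (13 + c)*(1/(2*c)) = (13 + c)/(2*c))
B(w) = -2 - w (B(w) = 5 - (w - 1*(-7)) = 5 - (w + 7) = 5 - (7 + w) = 5 + (-7 - w) = -2 - w)
K(h) = 21*h
K(B(U(6))) + X(20) = 21*(-2 - (-1)*6/3) + (1/2)*(13 + 20)/20 = 21*(-2 - 1*(-2)) + (1/2)*(1/20)*33 = 21*(-2 + 2) + 33/40 = 21*0 + 33/40 = 0 + 33/40 = 33/40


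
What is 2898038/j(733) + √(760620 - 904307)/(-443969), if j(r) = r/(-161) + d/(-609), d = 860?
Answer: -3122524482/6427 - I*√143687/443969 ≈ -4.8585e+5 - 0.0008538*I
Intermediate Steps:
j(r) = -860/609 - r/161 (j(r) = r/(-161) + 860/(-609) = r*(-1/161) + 860*(-1/609) = -r/161 - 860/609 = -860/609 - r/161)
2898038/j(733) + √(760620 - 904307)/(-443969) = 2898038/(-860/609 - 1/161*733) + √(760620 - 904307)/(-443969) = 2898038/(-860/609 - 733/161) + √(-143687)*(-1/443969) = 2898038/(-83551/14007) + (I*√143687)*(-1/443969) = 2898038*(-14007/83551) - I*√143687/443969 = -3122524482/6427 - I*√143687/443969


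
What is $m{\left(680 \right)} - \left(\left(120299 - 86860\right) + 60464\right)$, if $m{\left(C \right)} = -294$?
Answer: $-94197$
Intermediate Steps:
$m{\left(680 \right)} - \left(\left(120299 - 86860\right) + 60464\right) = -294 - \left(\left(120299 - 86860\right) + 60464\right) = -294 - \left(33439 + 60464\right) = -294 - 93903 = -94197$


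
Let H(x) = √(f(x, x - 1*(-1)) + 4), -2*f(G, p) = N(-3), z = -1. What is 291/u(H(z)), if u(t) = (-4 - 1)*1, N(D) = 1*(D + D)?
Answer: -291/5 ≈ -58.200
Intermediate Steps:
N(D) = 2*D (N(D) = 1*(2*D) = 2*D)
f(G, p) = 3 (f(G, p) = -(-3) = -½*(-6) = 3)
H(x) = √7 (H(x) = √(3 + 4) = √7)
u(t) = -5 (u(t) = -5*1 = -5)
291/u(H(z)) = 291/(-5) = 291*(-⅕) = -291/5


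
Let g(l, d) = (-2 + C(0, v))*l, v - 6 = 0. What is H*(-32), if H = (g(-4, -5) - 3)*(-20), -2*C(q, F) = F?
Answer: 10880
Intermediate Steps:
v = 6 (v = 6 + 0 = 6)
C(q, F) = -F/2
g(l, d) = -5*l (g(l, d) = (-2 - ½*6)*l = (-2 - 3)*l = -5*l)
H = -340 (H = (-5*(-4) - 3)*(-20) = (20 - 3)*(-20) = 17*(-20) = -340)
H*(-32) = -340*(-32) = 10880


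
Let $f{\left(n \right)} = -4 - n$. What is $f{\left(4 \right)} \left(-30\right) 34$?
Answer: $8160$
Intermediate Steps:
$f{\left(4 \right)} \left(-30\right) 34 = \left(-4 - 4\right) \left(-30\right) 34 = \left(-8\right) \left(-30\right) 34 = 240 \cdot 34 = 8160$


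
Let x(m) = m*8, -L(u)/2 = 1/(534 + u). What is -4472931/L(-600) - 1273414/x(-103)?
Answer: -60813333169/412 ≈ -1.4761e+8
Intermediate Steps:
L(u) = -2/(534 + u)
x(m) = 8*m
-4472931/L(-600) - 1273414/x(-103) = -4472931/((-2/(534 - 600))) - 1273414/(8*(-103)) = -4472931/((-2/(-66))) - 1273414/(-824) = -4472931/((-2*(-1/66))) - 1273414*(-1/824) = -4472931/1/33 + 636707/412 = -4472931*33 + 636707/412 = -147606723 + 636707/412 = -60813333169/412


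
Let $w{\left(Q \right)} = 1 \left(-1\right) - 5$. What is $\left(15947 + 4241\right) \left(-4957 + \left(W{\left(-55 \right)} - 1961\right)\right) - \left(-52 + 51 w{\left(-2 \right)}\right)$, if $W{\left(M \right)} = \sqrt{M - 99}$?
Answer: $-139660226 + 20188 i \sqrt{154} \approx -1.3966 \cdot 10^{8} + 2.5053 \cdot 10^{5} i$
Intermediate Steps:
$W{\left(M \right)} = \sqrt{-99 + M}$
$w{\left(Q \right)} = -6$ ($w{\left(Q \right)} = -1 - 5 = -6$)
$\left(15947 + 4241\right) \left(-4957 + \left(W{\left(-55 \right)} - 1961\right)\right) - \left(-52 + 51 w{\left(-2 \right)}\right) = \left(15947 + 4241\right) \left(-4957 + \left(\sqrt{-99 - 55} - 1961\right)\right) - \left(-52 + 51 \left(-6\right)\right) = 20188 \left(-4957 - \left(1961 - \sqrt{-154}\right)\right) - \left(-52 - 306\right) = 20188 \left(-4957 - \left(1961 - i \sqrt{154}\right)\right) - -358 = 20188 \left(-4957 - \left(1961 - i \sqrt{154}\right)\right) + 358 = 20188 \left(-6918 + i \sqrt{154}\right) + 358 = \left(-139660584 + 20188 i \sqrt{154}\right) + 358 = -139660226 + 20188 i \sqrt{154}$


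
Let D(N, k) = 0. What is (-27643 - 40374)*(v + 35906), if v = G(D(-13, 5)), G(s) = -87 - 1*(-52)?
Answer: -2439837807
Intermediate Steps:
G(s) = -35 (G(s) = -87 + 52 = -35)
v = -35
(-27643 - 40374)*(v + 35906) = (-27643 - 40374)*(-35 + 35906) = -68017*35871 = -2439837807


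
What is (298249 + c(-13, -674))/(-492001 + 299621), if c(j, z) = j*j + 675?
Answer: -299093/192380 ≈ -1.5547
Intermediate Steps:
c(j, z) = 675 + j² (c(j, z) = j² + 675 = 675 + j²)
(298249 + c(-13, -674))/(-492001 + 299621) = (298249 + (675 + (-13)²))/(-492001 + 299621) = (298249 + (675 + 169))/(-192380) = (298249 + 844)*(-1/192380) = 299093*(-1/192380) = -299093/192380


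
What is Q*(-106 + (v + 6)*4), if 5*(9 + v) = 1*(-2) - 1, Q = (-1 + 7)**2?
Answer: -21672/5 ≈ -4334.4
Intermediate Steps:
Q = 36 (Q = 6**2 = 36)
v = -48/5 (v = -9 + (1*(-2) - 1)/5 = -9 + (-2 - 1)/5 = -9 + (1/5)*(-3) = -9 - 3/5 = -48/5 ≈ -9.6000)
Q*(-106 + (v + 6)*4) = 36*(-106 + (-48/5 + 6)*4) = 36*(-106 - 18/5*4) = 36*(-106 - 72/5) = 36*(-602/5) = -21672/5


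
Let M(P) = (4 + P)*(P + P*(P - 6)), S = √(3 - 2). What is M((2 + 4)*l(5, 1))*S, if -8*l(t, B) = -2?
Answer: -231/8 ≈ -28.875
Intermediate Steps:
l(t, B) = ¼ (l(t, B) = -⅛*(-2) = ¼)
S = 1 (S = √1 = 1)
M(P) = (4 + P)*(P + P*(-6 + P))
M((2 + 4)*l(5, 1))*S = (((2 + 4)*(¼))*(-20 + ((2 + 4)*(¼))² - (2 + 4)/4))*1 = ((6*(¼))*(-20 + (6*(¼))² - 6/4))*1 = (3*(-20 + (3/2)² - 1*3/2)/2)*1 = (3*(-20 + 9/4 - 3/2)/2)*1 = ((3/2)*(-77/4))*1 = -231/8*1 = -231/8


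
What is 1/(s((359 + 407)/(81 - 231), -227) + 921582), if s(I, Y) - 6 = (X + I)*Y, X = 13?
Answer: 75/68984716 ≈ 1.0872e-6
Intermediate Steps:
s(I, Y) = 6 + Y*(13 + I) (s(I, Y) = 6 + (13 + I)*Y = 6 + Y*(13 + I))
1/(s((359 + 407)/(81 - 231), -227) + 921582) = 1/((6 + 13*(-227) + ((359 + 407)/(81 - 231))*(-227)) + 921582) = 1/((6 - 2951 + (766/(-150))*(-227)) + 921582) = 1/((6 - 2951 + (766*(-1/150))*(-227)) + 921582) = 1/((6 - 2951 - 383/75*(-227)) + 921582) = 1/((6 - 2951 + 86941/75) + 921582) = 1/(-133934/75 + 921582) = 1/(68984716/75) = 75/68984716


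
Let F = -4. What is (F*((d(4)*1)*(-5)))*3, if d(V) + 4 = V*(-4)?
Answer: -1200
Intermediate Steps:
d(V) = -4 - 4*V (d(V) = -4 + V*(-4) = -4 - 4*V)
(F*((d(4)*1)*(-5)))*3 = -4*(-4 - 4*4)*1*(-5)*3 = -4*(-4 - 16)*1*(-5)*3 = -4*(-20*1)*(-5)*3 = -(-80)*(-5)*3 = -4*100*3 = -400*3 = -1200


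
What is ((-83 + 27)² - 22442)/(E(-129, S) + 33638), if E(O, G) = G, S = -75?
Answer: -19306/33563 ≈ -0.57522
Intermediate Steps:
((-83 + 27)² - 22442)/(E(-129, S) + 33638) = ((-83 + 27)² - 22442)/(-75 + 33638) = ((-56)² - 22442)/33563 = (3136 - 22442)*(1/33563) = -19306*1/33563 = -19306/33563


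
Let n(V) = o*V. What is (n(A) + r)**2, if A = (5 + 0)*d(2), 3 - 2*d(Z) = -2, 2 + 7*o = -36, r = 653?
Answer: 16777216/49 ≈ 3.4239e+5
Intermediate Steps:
o = -38/7 (o = -2/7 + (1/7)*(-36) = -2/7 - 36/7 = -38/7 ≈ -5.4286)
d(Z) = 5/2 (d(Z) = 3/2 - 1/2*(-2) = 3/2 + 1 = 5/2)
A = 25/2 (A = (5 + 0)*(5/2) = 5*(5/2) = 25/2 ≈ 12.500)
n(V) = -38*V/7
(n(A) + r)**2 = (-38/7*25/2 + 653)**2 = (-475/7 + 653)**2 = (4096/7)**2 = 16777216/49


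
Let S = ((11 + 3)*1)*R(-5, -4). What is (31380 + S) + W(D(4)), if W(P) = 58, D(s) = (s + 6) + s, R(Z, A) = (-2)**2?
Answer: 31494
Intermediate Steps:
R(Z, A) = 4
D(s) = 6 + 2*s (D(s) = (6 + s) + s = 6 + 2*s)
S = 56 (S = ((11 + 3)*1)*4 = (14*1)*4 = 14*4 = 56)
(31380 + S) + W(D(4)) = (31380 + 56) + 58 = 31436 + 58 = 31494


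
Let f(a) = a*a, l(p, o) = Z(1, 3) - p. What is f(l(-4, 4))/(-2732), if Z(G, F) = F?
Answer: -49/2732 ≈ -0.017936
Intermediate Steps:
l(p, o) = 3 - p
f(a) = a**2
f(l(-4, 4))/(-2732) = (3 - 1*(-4))**2/(-2732) = (3 + 4)**2*(-1/2732) = 7**2*(-1/2732) = 49*(-1/2732) = -49/2732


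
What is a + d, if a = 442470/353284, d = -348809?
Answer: -61614098143/176642 ≈ -3.4881e+5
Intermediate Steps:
a = 221235/176642 (a = 442470*(1/353284) = 221235/176642 ≈ 1.2524)
a + d = 221235/176642 - 348809 = -61614098143/176642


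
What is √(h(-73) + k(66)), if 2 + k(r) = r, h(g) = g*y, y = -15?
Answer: √1159 ≈ 34.044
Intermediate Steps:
h(g) = -15*g (h(g) = g*(-15) = -15*g)
k(r) = -2 + r
√(h(-73) + k(66)) = √(-15*(-73) + (-2 + 66)) = √(1095 + 64) = √1159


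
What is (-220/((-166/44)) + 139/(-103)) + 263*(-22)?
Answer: -48977531/8549 ≈ -5729.0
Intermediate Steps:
(-220/((-166/44)) + 139/(-103)) + 263*(-22) = (-220/((-166*1/44)) + 139*(-1/103)) - 5786 = (-220/(-83/22) - 139/103) - 5786 = (-220*(-22/83) - 139/103) - 5786 = (4840/83 - 139/103) - 5786 = 486983/8549 - 5786 = -48977531/8549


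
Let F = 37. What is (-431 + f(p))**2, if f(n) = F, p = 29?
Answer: 155236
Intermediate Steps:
f(n) = 37
(-431 + f(p))**2 = (-431 + 37)**2 = (-394)**2 = 155236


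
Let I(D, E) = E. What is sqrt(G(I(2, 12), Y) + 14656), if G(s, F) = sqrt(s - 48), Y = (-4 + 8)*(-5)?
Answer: sqrt(14656 + 6*I) ≈ 121.06 + 0.0248*I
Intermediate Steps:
Y = -20 (Y = 4*(-5) = -20)
G(s, F) = sqrt(-48 + s)
sqrt(G(I(2, 12), Y) + 14656) = sqrt(sqrt(-48 + 12) + 14656) = sqrt(sqrt(-36) + 14656) = sqrt(6*I + 14656) = sqrt(14656 + 6*I)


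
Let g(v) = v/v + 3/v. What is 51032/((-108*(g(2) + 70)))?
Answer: -25516/3915 ≈ -6.5175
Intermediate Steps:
g(v) = 1 + 3/v
51032/((-108*(g(2) + 70))) = 51032/((-108*((3 + 2)/2 + 70))) = 51032/((-108*((½)*5 + 70))) = 51032/((-108*(5/2 + 70))) = 51032/((-108*145/2)) = 51032/(-7830) = 51032*(-1/7830) = -25516/3915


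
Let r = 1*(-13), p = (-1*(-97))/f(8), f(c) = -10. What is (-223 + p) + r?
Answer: -2457/10 ≈ -245.70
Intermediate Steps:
p = -97/10 (p = -1*(-97)/(-10) = 97*(-1/10) = -97/10 ≈ -9.7000)
r = -13
(-223 + p) + r = (-223 - 97/10) - 13 = -2327/10 - 13 = -2457/10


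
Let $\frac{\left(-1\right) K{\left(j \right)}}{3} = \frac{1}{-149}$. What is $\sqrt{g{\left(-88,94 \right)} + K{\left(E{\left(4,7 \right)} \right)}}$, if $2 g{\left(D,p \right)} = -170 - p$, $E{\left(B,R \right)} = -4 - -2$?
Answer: $\frac{3 i \sqrt{325565}}{149} \approx 11.488 i$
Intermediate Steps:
$E{\left(B,R \right)} = -2$ ($E{\left(B,R \right)} = -4 + 2 = -2$)
$K{\left(j \right)} = \frac{3}{149}$ ($K{\left(j \right)} = - \frac{3}{-149} = \left(-3\right) \left(- \frac{1}{149}\right) = \frac{3}{149}$)
$g{\left(D,p \right)} = -85 - \frac{p}{2}$ ($g{\left(D,p \right)} = \frac{-170 - p}{2} = -85 - \frac{p}{2}$)
$\sqrt{g{\left(-88,94 \right)} + K{\left(E{\left(4,7 \right)} \right)}} = \sqrt{\left(-85 - 47\right) + \frac{3}{149}} = \sqrt{-132 + \frac{3}{149}} = \sqrt{- \frac{19665}{149}} = \frac{3 i \sqrt{325565}}{149}$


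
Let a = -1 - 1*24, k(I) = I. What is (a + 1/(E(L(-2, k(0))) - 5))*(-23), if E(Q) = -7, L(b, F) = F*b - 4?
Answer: 6923/12 ≈ 576.92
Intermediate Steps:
L(b, F) = -4 + F*b
a = -25 (a = -1 - 24 = -25)
(a + 1/(E(L(-2, k(0))) - 5))*(-23) = (-25 + 1/(-7 - 5))*(-23) = (-25 + 1/(-12))*(-23) = (-25 - 1/12)*(-23) = -301/12*(-23) = 6923/12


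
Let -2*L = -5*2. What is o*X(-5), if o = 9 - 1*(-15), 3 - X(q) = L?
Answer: -48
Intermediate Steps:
L = 5 (L = -(-5)*2/2 = -1/2*(-10) = 5)
X(q) = -2 (X(q) = 3 - 1*5 = 3 - 5 = -2)
o = 24 (o = 9 + 15 = 24)
o*X(-5) = 24*(-2) = -48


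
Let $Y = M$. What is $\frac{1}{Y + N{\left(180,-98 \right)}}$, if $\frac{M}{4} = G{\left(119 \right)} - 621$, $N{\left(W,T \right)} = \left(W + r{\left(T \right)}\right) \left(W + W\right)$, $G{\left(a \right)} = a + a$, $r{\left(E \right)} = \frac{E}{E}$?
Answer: $\frac{1}{63628} \approx 1.5716 \cdot 10^{-5}$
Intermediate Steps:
$r{\left(E \right)} = 1$
$G{\left(a \right)} = 2 a$
$N{\left(W,T \right)} = 2 W \left(1 + W\right)$ ($N{\left(W,T \right)} = \left(W + 1\right) \left(W + W\right) = \left(1 + W\right) 2 W = 2 W \left(1 + W\right)$)
$M = -1532$ ($M = 4 \left(2 \cdot 119 - 621\right) = 4 \left(238 - 621\right) = 4 \left(-383\right) = -1532$)
$Y = -1532$
$\frac{1}{Y + N{\left(180,-98 \right)}} = \frac{1}{-1532 + 2 \cdot 180 \left(1 + 180\right)} = \frac{1}{-1532 + 2 \cdot 180 \cdot 181} = \frac{1}{-1532 + 65160} = \frac{1}{63628}$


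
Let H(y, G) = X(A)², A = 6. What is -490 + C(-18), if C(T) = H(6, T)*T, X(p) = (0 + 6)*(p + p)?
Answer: -93802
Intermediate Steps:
X(p) = 12*p (X(p) = 6*(2*p) = 12*p)
H(y, G) = 5184 (H(y, G) = (12*6)² = 72² = 5184)
C(T) = 5184*T
-490 + C(-18) = -490 + 5184*(-18) = -490 - 93312 = -93802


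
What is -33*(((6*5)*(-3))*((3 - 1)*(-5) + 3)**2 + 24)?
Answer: 144738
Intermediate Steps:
-33*(((6*5)*(-3))*((3 - 1)*(-5) + 3)**2 + 24) = -33*((30*(-3))*(2*(-5) + 3)**2 + 24) = -33*(-90*(-10 + 3)**2 + 24) = -33*(-90*(-7)**2 + 24) = -33*(-90*49 + 24) = -33*(-4410 + 24) = -33*(-4386) = 144738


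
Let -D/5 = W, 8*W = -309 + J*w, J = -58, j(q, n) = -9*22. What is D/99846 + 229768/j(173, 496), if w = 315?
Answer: -308944331/266256 ≈ -1160.3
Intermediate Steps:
j(q, n) = -198
W = -18579/8 (W = (-309 - 58*315)/8 = (-309 - 18270)/8 = (⅛)*(-18579) = -18579/8 ≈ -2322.4)
D = 92895/8 (D = -5*(-18579/8) = 92895/8 ≈ 11612.)
D/99846 + 229768/j(173, 496) = (92895/8)/99846 + 229768/(-198) = (92895/8)*(1/99846) + 229768*(-1/198) = 30965/266256 - 10444/9 = -308944331/266256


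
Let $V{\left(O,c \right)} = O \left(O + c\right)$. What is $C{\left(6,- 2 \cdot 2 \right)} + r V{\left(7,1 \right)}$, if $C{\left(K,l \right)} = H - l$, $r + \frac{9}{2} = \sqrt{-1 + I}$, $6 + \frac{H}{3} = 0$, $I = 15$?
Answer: $-266 + 56 \sqrt{14} \approx -56.467$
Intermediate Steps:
$H = -18$ ($H = -18 + 3 \cdot 0 = -18 + 0 = -18$)
$r = - \frac{9}{2} + \sqrt{14}$ ($r = - \frac{9}{2} + \sqrt{-1 + 15} = - \frac{9}{2} + \sqrt{14} \approx -0.75834$)
$C{\left(K,l \right)} = -18 - l$
$C{\left(6,- 2 \cdot 2 \right)} + r V{\left(7,1 \right)} = \left(-18 - - 2 \cdot 2\right) + \left(- \frac{9}{2} + \sqrt{14}\right) 7 \left(7 + 1\right) = \left(-18 - \left(-1\right) 4\right) + \left(- \frac{9}{2} + \sqrt{14}\right) 7 \cdot 8 = \left(-18 - -4\right) + \left(- \frac{9}{2} + \sqrt{14}\right) 56 = \left(-18 + 4\right) - \left(252 - 56 \sqrt{14}\right) = -14 - \left(252 - 56 \sqrt{14}\right) = -266 + 56 \sqrt{14}$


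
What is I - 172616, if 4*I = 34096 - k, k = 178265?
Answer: -834633/4 ≈ -2.0866e+5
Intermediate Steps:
I = -144169/4 (I = (34096 - 1*178265)/4 = (34096 - 178265)/4 = (1/4)*(-144169) = -144169/4 ≈ -36042.)
I - 172616 = -144169/4 - 172616 = -834633/4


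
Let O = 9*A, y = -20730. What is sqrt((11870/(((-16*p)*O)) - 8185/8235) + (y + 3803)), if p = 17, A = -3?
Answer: I*sqrt(23589923932182)/37332 ≈ 130.1*I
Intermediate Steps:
O = -27 (O = 9*(-3) = -27)
sqrt((11870/(((-16*p)*O)) - 8185/8235) + (y + 3803)) = sqrt((11870/((-16*17*(-27))) - 8185/8235) + (-20730 + 3803)) = sqrt((11870/((-272*(-27))) - 8185*1/8235) - 16927) = sqrt((11870/7344 - 1637/1647) - 16927) = sqrt((11870*(1/7344) - 1637/1647) - 16927) = sqrt((5935/3672 - 1637/1647) - 16927) = sqrt(139403/223992 - 16927) = sqrt(-3791373181/223992) = I*sqrt(23589923932182)/37332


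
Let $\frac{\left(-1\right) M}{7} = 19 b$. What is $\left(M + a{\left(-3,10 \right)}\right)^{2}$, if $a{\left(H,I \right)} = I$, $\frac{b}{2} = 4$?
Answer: $1110916$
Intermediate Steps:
$b = 8$ ($b = 2 \cdot 4 = 8$)
$M = -1064$ ($M = - 7 \cdot 19 \cdot 8 = \left(-7\right) 152 = -1064$)
$\left(M + a{\left(-3,10 \right)}\right)^{2} = \left(-1064 + 10\right)^{2} = \left(-1054\right)^{2} = 1110916$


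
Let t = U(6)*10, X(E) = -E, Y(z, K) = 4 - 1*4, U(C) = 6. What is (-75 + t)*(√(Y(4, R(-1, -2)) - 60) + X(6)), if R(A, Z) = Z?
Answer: 90 - 30*I*√15 ≈ 90.0 - 116.19*I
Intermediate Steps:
Y(z, K) = 0 (Y(z, K) = 4 - 4 = 0)
t = 60 (t = 6*10 = 60)
(-75 + t)*(√(Y(4, R(-1, -2)) - 60) + X(6)) = (-75 + 60)*(√(0 - 60) - 1*6) = -15*(√(-60) - 6) = -15*(2*I*√15 - 6) = -15*(-6 + 2*I*√15) = 90 - 30*I*√15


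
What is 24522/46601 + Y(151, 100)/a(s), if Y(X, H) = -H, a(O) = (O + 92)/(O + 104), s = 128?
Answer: -53787418/512611 ≈ -104.93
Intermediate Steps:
a(O) = (92 + O)/(104 + O)
24522/46601 + Y(151, 100)/a(s) = 24522/46601 + (-1*100)/(((92 + 128)/(104 + 128))) = 24522*(1/46601) - 100/(220/232) = 24522/46601 - 100/((1/232)*220) = 24522/46601 - 100/55/58 = 24522/46601 - 100*58/55 = 24522/46601 - 1160/11 = -53787418/512611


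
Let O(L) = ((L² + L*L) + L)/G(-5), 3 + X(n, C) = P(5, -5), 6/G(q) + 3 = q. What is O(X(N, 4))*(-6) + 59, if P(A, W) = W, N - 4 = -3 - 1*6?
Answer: 1019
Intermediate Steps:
N = -5 (N = 4 + (-3 - 1*6) = 4 + (-3 - 6) = 4 - 9 = -5)
G(q) = 6/(-3 + q)
X(n, C) = -8 (X(n, C) = -3 - 5 = -8)
O(L) = -8*L²/3 - 4*L/3 (O(L) = ((L² + L*L) + L)/((6/(-3 - 5))) = ((L² + L²) + L)/((6/(-8))) = (2*L² + L)/((6*(-⅛))) = (L + 2*L²)/(-¾) = (L + 2*L²)*(-4/3) = -8*L²/3 - 4*L/3)
O(X(N, 4))*(-6) + 59 = -4/3*(-8)*(1 + 2*(-8))*(-6) + 59 = -4/3*(-8)*(1 - 16)*(-6) + 59 = -4/3*(-8)*(-15)*(-6) + 59 = -160*(-6) + 59 = 960 + 59 = 1019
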